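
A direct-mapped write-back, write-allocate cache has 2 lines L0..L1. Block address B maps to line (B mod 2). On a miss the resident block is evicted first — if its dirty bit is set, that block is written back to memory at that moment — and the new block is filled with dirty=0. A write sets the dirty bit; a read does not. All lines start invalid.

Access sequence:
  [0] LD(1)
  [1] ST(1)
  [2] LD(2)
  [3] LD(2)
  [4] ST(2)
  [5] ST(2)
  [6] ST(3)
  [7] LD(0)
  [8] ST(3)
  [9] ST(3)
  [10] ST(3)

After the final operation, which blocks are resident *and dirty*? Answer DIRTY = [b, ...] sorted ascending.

DIRTY = [3]

0: R B1 -> L1 miss  d=-]
1: W B1 -> L1 hit  d=D]
2: R B2 -> L0 miss  d=-]
3: R B2 -> L0 hit  d=-]
4: W B2 -> L0 hit  d=D]
5: W B2 -> L0 hit  d=D]
6: W B3 -> L1 miss wb->B1  d=D]
7: R B0 -> L0 miss wb->B2  d=-]
8: W B3 -> L1 hit  d=D]
9: W B3 -> L1 hit  d=D]
10: W B3 -> L1 hit  d=D]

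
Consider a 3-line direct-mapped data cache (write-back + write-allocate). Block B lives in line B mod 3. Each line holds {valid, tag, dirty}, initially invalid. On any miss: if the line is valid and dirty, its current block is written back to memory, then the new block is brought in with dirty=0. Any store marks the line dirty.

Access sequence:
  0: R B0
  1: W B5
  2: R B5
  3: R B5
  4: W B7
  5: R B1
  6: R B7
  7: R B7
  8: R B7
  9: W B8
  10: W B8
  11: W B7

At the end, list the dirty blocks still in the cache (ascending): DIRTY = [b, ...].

DIRTY = [7, 8]

0: R B0 -> L0 miss  d=-]
1: W B5 -> L2 miss  d=D]
2: R B5 -> L2 hit  d=D]
3: R B5 -> L2 hit  d=D]
4: W B7 -> L1 miss  d=D]
5: R B1 -> L1 miss wb->B7  d=-]
6: R B7 -> L1 miss  d=-]
7: R B7 -> L1 hit  d=-]
8: R B7 -> L1 hit  d=-]
9: W B8 -> L2 miss wb->B5  d=D]
10: W B8 -> L2 hit  d=D]
11: W B7 -> L1 hit  d=D]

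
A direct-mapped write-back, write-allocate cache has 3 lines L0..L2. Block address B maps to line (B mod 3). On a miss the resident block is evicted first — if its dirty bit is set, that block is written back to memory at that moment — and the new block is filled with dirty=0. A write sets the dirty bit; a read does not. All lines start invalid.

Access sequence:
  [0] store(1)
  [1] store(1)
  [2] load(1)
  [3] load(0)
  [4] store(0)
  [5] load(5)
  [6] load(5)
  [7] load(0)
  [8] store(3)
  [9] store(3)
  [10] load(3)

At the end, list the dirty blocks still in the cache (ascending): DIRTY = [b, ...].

  0 | W B1 → L1 miss [D]
  1 | W B1 → L1 hit [D]
  2 | R B1 → L1 hit [D]
  3 | R B0 → L0 miss [-]
  4 | W B0 → L0 hit [D]
  5 | R B5 → L2 miss [-]
  6 | R B5 → L2 hit [-]
  7 | R B0 → L0 hit [D]
  8 | W B3 → L0 miss wb→B0 [D]
  9 | W B3 → L0 hit [D]
  10 | R B3 → L0 hit [D]

DIRTY = [1, 3]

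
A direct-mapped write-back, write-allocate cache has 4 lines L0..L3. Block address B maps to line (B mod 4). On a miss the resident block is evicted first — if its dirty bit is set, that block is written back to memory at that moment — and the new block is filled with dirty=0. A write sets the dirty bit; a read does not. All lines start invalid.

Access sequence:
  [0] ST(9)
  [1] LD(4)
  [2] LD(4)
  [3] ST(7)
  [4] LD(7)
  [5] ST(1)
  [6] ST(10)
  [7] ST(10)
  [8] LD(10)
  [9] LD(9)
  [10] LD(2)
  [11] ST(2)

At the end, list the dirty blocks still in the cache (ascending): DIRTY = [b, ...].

DIRTY = [2, 7]

0: W B9 -> L1 miss  d=D]
1: R B4 -> L0 miss  d=-]
2: R B4 -> L0 hit  d=-]
3: W B7 -> L3 miss  d=D]
4: R B7 -> L3 hit  d=D]
5: W B1 -> L1 miss wb->B9  d=D]
6: W B10 -> L2 miss  d=D]
7: W B10 -> L2 hit  d=D]
8: R B10 -> L2 hit  d=D]
9: R B9 -> L1 miss wb->B1  d=-]
10: R B2 -> L2 miss wb->B10  d=-]
11: W B2 -> L2 hit  d=D]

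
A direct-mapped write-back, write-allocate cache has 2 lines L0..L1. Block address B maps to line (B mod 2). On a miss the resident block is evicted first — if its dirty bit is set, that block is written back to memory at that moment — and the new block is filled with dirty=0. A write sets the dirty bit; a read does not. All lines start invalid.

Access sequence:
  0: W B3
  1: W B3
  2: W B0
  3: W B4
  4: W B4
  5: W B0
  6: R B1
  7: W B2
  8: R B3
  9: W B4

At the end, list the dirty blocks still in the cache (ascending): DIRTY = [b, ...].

DIRTY = [4]

0: W B3 -> L1 miss  d=D]
1: W B3 -> L1 hit  d=D]
2: W B0 -> L0 miss  d=D]
3: W B4 -> L0 miss wb->B0  d=D]
4: W B4 -> L0 hit  d=D]
5: W B0 -> L0 miss wb->B4  d=D]
6: R B1 -> L1 miss wb->B3  d=-]
7: W B2 -> L0 miss wb->B0  d=D]
8: R B3 -> L1 miss  d=-]
9: W B4 -> L0 miss wb->B2  d=D]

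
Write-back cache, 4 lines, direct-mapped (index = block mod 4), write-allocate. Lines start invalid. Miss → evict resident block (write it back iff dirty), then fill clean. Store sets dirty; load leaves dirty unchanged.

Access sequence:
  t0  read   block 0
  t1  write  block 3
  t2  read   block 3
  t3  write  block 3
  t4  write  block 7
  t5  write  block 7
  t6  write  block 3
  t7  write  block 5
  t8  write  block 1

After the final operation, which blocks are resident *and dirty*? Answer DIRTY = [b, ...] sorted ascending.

0: R B0 → L0 miss [-]
1: W B3 → L3 miss [D]
2: R B3 → L3 hit [D]
3: W B3 → L3 hit [D]
4: W B7 → L3 miss wb→B3 [D]
5: W B7 → L3 hit [D]
6: W B3 → L3 miss wb→B7 [D]
7: W B5 → L1 miss [D]
8: W B1 → L1 miss wb→B5 [D]

DIRTY = [1, 3]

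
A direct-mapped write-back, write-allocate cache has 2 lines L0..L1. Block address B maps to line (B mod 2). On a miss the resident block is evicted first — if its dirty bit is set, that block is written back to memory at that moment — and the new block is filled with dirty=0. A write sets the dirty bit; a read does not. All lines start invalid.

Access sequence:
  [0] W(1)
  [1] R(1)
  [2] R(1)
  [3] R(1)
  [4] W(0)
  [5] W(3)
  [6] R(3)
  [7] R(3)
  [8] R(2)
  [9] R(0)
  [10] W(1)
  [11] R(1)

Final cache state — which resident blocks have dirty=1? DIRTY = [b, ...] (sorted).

DIRTY = [1]

0: W B1 -> L1 miss  d=D]
1: R B1 -> L1 hit  d=D]
2: R B1 -> L1 hit  d=D]
3: R B1 -> L1 hit  d=D]
4: W B0 -> L0 miss  d=D]
5: W B3 -> L1 miss wb->B1  d=D]
6: R B3 -> L1 hit  d=D]
7: R B3 -> L1 hit  d=D]
8: R B2 -> L0 miss wb->B0  d=-]
9: R B0 -> L0 miss  d=-]
10: W B1 -> L1 miss wb->B3  d=D]
11: R B1 -> L1 hit  d=D]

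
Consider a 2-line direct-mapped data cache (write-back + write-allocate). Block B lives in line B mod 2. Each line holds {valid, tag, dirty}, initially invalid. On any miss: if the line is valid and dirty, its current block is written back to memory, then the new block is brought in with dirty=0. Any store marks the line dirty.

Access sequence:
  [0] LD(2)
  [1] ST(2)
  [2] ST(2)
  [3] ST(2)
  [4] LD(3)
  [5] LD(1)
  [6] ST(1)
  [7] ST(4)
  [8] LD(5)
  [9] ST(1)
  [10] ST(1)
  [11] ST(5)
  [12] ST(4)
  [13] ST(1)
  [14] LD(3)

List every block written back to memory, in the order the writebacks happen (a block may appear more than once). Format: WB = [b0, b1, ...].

0: R B2 → L0 miss [-]
1: W B2 → L0 hit [D]
2: W B2 → L0 hit [D]
3: W B2 → L0 hit [D]
4: R B3 → L1 miss [-]
5: R B1 → L1 miss [-]
6: W B1 → L1 hit [D]
7: W B4 → L0 miss wb→B2 [D]
8: R B5 → L1 miss wb→B1 [-]
9: W B1 → L1 miss [D]
10: W B1 → L1 hit [D]
11: W B5 → L1 miss wb→B1 [D]
12: W B4 → L0 hit [D]
13: W B1 → L1 miss wb→B5 [D]
14: R B3 → L1 miss wb→B1 [-]

WB = [2, 1, 1, 5, 1]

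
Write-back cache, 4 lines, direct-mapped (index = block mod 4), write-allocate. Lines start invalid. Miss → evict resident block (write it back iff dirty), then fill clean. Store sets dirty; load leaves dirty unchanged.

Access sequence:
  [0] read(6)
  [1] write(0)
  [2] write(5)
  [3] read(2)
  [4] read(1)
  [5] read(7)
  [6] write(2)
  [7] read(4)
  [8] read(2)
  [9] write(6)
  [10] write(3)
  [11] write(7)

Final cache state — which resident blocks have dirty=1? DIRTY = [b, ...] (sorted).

0: R B6 → L2 miss [-]
1: W B0 → L0 miss [D]
2: W B5 → L1 miss [D]
3: R B2 → L2 miss [-]
4: R B1 → L1 miss wb→B5 [-]
5: R B7 → L3 miss [-]
6: W B2 → L2 hit [D]
7: R B4 → L0 miss wb→B0 [-]
8: R B2 → L2 hit [D]
9: W B6 → L2 miss wb→B2 [D]
10: W B3 → L3 miss [D]
11: W B7 → L3 miss wb→B3 [D]

DIRTY = [6, 7]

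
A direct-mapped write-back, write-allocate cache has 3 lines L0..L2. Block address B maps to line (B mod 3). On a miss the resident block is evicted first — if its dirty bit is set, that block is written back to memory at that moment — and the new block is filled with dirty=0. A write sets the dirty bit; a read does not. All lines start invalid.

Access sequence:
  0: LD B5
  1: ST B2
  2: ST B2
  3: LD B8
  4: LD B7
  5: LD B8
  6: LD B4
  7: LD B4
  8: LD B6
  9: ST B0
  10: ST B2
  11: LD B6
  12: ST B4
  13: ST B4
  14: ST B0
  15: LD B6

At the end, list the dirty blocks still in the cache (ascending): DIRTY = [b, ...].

0: R B5 → L2 miss [-]
1: W B2 → L2 miss [D]
2: W B2 → L2 hit [D]
3: R B8 → L2 miss wb→B2 [-]
4: R B7 → L1 miss [-]
5: R B8 → L2 hit [-]
6: R B4 → L1 miss [-]
7: R B4 → L1 hit [-]
8: R B6 → L0 miss [-]
9: W B0 → L0 miss [D]
10: W B2 → L2 miss [D]
11: R B6 → L0 miss wb→B0 [-]
12: W B4 → L1 hit [D]
13: W B4 → L1 hit [D]
14: W B0 → L0 miss [D]
15: R B6 → L0 miss wb→B0 [-]

DIRTY = [2, 4]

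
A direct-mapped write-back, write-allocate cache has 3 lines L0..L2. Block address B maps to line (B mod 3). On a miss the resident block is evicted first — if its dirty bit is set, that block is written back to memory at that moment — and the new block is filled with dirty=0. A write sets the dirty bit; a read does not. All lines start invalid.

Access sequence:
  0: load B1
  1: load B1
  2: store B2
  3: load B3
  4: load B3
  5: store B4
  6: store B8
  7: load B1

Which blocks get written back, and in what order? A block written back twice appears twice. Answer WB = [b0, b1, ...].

WB = [2, 4]

0: R B1 → L1 miss [-]
1: R B1 → L1 hit [-]
2: W B2 → L2 miss [D]
3: R B3 → L0 miss [-]
4: R B3 → L0 hit [-]
5: W B4 → L1 miss [D]
6: W B8 → L2 miss wb→B2 [D]
7: R B1 → L1 miss wb→B4 [-]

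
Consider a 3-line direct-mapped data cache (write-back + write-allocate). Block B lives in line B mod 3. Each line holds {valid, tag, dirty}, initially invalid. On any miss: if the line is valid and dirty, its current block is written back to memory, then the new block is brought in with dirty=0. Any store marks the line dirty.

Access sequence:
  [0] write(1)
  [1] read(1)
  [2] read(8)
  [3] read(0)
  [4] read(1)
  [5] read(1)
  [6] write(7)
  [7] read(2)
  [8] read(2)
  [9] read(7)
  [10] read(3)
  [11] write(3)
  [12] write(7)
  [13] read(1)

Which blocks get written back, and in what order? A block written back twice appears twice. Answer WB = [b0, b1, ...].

0: W B1 → L1 miss [D]
1: R B1 → L1 hit [D]
2: R B8 → L2 miss [-]
3: R B0 → L0 miss [-]
4: R B1 → L1 hit [D]
5: R B1 → L1 hit [D]
6: W B7 → L1 miss wb→B1 [D]
7: R B2 → L2 miss [-]
8: R B2 → L2 hit [-]
9: R B7 → L1 hit [D]
10: R B3 → L0 miss [-]
11: W B3 → L0 hit [D]
12: W B7 → L1 hit [D]
13: R B1 → L1 miss wb→B7 [-]

WB = [1, 7]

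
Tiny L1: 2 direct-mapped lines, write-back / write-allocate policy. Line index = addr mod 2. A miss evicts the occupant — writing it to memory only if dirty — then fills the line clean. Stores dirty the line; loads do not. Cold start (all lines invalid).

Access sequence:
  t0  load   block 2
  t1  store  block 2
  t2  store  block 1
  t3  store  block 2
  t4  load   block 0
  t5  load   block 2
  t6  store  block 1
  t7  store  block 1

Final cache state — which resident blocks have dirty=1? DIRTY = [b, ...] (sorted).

DIRTY = [1]

  0 | R B2 → L0 miss [-]
  1 | W B2 → L0 hit [D]
  2 | W B1 → L1 miss [D]
  3 | W B2 → L0 hit [D]
  4 | R B0 → L0 miss wb→B2 [-]
  5 | R B2 → L0 miss [-]
  6 | W B1 → L1 hit [D]
  7 | W B1 → L1 hit [D]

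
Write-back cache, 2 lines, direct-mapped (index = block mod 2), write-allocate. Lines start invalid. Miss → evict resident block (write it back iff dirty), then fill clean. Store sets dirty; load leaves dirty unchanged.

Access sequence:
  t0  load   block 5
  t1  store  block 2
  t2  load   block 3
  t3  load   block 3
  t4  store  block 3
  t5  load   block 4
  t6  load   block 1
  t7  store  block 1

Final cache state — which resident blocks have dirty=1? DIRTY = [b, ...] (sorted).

0: R B5 -> L1 miss  d=-]
1: W B2 -> L0 miss  d=D]
2: R B3 -> L1 miss  d=-]
3: R B3 -> L1 hit  d=-]
4: W B3 -> L1 hit  d=D]
5: R B4 -> L0 miss wb->B2  d=-]
6: R B1 -> L1 miss wb->B3  d=-]
7: W B1 -> L1 hit  d=D]

DIRTY = [1]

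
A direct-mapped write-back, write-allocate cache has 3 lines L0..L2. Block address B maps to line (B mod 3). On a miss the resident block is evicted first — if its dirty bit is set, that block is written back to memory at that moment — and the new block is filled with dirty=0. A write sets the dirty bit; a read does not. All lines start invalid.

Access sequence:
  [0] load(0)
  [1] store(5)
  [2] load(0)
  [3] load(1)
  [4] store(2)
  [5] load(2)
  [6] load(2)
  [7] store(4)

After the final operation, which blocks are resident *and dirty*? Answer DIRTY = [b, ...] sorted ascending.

  0 | R B0 → L0 miss [-]
  1 | W B5 → L2 miss [D]
  2 | R B0 → L0 hit [-]
  3 | R B1 → L1 miss [-]
  4 | W B2 → L2 miss wb→B5 [D]
  5 | R B2 → L2 hit [D]
  6 | R B2 → L2 hit [D]
  7 | W B4 → L1 miss [D]

DIRTY = [2, 4]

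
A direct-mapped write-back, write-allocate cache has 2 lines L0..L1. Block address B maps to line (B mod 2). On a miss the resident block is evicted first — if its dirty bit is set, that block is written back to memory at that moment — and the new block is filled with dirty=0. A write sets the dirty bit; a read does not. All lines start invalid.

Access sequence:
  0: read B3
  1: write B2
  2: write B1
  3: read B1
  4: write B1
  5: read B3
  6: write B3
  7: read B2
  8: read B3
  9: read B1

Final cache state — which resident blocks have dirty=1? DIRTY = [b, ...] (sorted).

DIRTY = [2]

  0 | R B3 → L1 miss [-]
  1 | W B2 → L0 miss [D]
  2 | W B1 → L1 miss [D]
  3 | R B1 → L1 hit [D]
  4 | W B1 → L1 hit [D]
  5 | R B3 → L1 miss wb→B1 [-]
  6 | W B3 → L1 hit [D]
  7 | R B2 → L0 hit [D]
  8 | R B3 → L1 hit [D]
  9 | R B1 → L1 miss wb→B3 [-]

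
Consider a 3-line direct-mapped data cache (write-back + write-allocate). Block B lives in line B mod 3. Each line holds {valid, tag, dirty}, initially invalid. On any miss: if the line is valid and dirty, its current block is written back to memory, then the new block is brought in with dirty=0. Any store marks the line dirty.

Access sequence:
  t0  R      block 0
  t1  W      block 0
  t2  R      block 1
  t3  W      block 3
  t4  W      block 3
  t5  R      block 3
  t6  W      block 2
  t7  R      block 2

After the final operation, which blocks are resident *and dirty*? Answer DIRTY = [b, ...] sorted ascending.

DIRTY = [2, 3]

0: R B0 -> L0 miss  d=-]
1: W B0 -> L0 hit  d=D]
2: R B1 -> L1 miss  d=-]
3: W B3 -> L0 miss wb->B0  d=D]
4: W B3 -> L0 hit  d=D]
5: R B3 -> L0 hit  d=D]
6: W B2 -> L2 miss  d=D]
7: R B2 -> L2 hit  d=D]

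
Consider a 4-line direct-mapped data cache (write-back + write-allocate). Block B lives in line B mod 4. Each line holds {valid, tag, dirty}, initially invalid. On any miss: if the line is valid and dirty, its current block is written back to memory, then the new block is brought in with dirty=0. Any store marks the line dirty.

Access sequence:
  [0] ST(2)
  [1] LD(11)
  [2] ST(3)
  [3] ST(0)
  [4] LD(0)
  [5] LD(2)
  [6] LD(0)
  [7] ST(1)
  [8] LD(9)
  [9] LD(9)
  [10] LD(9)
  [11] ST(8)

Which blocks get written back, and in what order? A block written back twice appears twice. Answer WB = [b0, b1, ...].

WB = [1, 0]

  0 | W B2 → L2 miss [D]
  1 | R B11 → L3 miss [-]
  2 | W B3 → L3 miss [D]
  3 | W B0 → L0 miss [D]
  4 | R B0 → L0 hit [D]
  5 | R B2 → L2 hit [D]
  6 | R B0 → L0 hit [D]
  7 | W B1 → L1 miss [D]
  8 | R B9 → L1 miss wb→B1 [-]
  9 | R B9 → L1 hit [-]
  10 | R B9 → L1 hit [-]
  11 | W B8 → L0 miss wb→B0 [D]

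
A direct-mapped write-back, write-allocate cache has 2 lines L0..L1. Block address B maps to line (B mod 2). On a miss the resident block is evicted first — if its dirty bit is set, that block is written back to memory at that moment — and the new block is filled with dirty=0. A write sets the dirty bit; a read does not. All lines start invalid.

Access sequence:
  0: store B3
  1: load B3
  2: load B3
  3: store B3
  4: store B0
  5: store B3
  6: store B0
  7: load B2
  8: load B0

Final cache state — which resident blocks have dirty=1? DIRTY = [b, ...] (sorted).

DIRTY = [3]

0: W B3 -> L1 miss  d=D]
1: R B3 -> L1 hit  d=D]
2: R B3 -> L1 hit  d=D]
3: W B3 -> L1 hit  d=D]
4: W B0 -> L0 miss  d=D]
5: W B3 -> L1 hit  d=D]
6: W B0 -> L0 hit  d=D]
7: R B2 -> L0 miss wb->B0  d=-]
8: R B0 -> L0 miss  d=-]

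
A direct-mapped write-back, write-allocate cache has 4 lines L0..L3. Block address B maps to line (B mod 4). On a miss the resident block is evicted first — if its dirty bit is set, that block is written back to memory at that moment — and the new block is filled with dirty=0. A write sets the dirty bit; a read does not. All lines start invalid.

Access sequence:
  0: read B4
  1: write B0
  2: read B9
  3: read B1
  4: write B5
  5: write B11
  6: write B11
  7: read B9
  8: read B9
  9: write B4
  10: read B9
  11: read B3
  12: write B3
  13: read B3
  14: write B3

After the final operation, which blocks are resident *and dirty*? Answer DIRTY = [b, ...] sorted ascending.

DIRTY = [3, 4]

0: R B4 → L0 miss [-]
1: W B0 → L0 miss [D]
2: R B9 → L1 miss [-]
3: R B1 → L1 miss [-]
4: W B5 → L1 miss [D]
5: W B11 → L3 miss [D]
6: W B11 → L3 hit [D]
7: R B9 → L1 miss wb→B5 [-]
8: R B9 → L1 hit [-]
9: W B4 → L0 miss wb→B0 [D]
10: R B9 → L1 hit [-]
11: R B3 → L3 miss wb→B11 [-]
12: W B3 → L3 hit [D]
13: R B3 → L3 hit [D]
14: W B3 → L3 hit [D]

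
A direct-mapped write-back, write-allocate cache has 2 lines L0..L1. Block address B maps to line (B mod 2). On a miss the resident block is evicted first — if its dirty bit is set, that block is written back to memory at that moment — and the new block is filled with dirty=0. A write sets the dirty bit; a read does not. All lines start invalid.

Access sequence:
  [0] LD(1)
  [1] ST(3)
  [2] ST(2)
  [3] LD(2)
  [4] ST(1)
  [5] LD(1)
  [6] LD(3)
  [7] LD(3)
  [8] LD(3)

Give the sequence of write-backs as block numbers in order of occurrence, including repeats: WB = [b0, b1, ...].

0: R B1 → L1 miss [-]
1: W B3 → L1 miss [D]
2: W B2 → L0 miss [D]
3: R B2 → L0 hit [D]
4: W B1 → L1 miss wb→B3 [D]
5: R B1 → L1 hit [D]
6: R B3 → L1 miss wb→B1 [-]
7: R B3 → L1 hit [-]
8: R B3 → L1 hit [-]

WB = [3, 1]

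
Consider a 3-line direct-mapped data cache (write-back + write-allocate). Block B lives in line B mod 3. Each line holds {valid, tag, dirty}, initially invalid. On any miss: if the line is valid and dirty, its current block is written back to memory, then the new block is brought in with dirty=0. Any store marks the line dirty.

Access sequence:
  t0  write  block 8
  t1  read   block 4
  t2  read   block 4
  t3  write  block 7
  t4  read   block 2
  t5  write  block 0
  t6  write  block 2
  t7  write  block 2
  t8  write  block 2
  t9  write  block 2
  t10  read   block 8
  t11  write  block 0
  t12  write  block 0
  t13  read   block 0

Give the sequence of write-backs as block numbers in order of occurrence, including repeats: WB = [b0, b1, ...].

WB = [8, 2]

  0 | W B8 → L2 miss [D]
  1 | R B4 → L1 miss [-]
  2 | R B4 → L1 hit [-]
  3 | W B7 → L1 miss [D]
  4 | R B2 → L2 miss wb→B8 [-]
  5 | W B0 → L0 miss [D]
  6 | W B2 → L2 hit [D]
  7 | W B2 → L2 hit [D]
  8 | W B2 → L2 hit [D]
  9 | W B2 → L2 hit [D]
  10 | R B8 → L2 miss wb→B2 [-]
  11 | W B0 → L0 hit [D]
  12 | W B0 → L0 hit [D]
  13 | R B0 → L0 hit [D]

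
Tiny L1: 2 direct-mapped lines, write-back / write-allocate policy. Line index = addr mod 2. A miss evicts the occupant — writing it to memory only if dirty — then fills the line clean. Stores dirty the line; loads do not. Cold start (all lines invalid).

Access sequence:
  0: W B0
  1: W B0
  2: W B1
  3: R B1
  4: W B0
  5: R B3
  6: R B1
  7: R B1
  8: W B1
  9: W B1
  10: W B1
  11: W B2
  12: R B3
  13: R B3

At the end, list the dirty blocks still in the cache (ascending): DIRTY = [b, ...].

DIRTY = [2]

  0 | W B0 → L0 miss [D]
  1 | W B0 → L0 hit [D]
  2 | W B1 → L1 miss [D]
  3 | R B1 → L1 hit [D]
  4 | W B0 → L0 hit [D]
  5 | R B3 → L1 miss wb→B1 [-]
  6 | R B1 → L1 miss [-]
  7 | R B1 → L1 hit [-]
  8 | W B1 → L1 hit [D]
  9 | W B1 → L1 hit [D]
  10 | W B1 → L1 hit [D]
  11 | W B2 → L0 miss wb→B0 [D]
  12 | R B3 → L1 miss wb→B1 [-]
  13 | R B3 → L1 hit [-]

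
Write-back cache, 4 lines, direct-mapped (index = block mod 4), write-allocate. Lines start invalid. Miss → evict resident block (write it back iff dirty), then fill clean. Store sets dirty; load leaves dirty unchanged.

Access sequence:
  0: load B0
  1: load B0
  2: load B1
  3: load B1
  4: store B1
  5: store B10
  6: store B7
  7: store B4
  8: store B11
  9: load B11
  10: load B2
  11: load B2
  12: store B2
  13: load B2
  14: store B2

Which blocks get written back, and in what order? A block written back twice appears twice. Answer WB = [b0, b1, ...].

WB = [7, 10]

0: R B0 → L0 miss [-]
1: R B0 → L0 hit [-]
2: R B1 → L1 miss [-]
3: R B1 → L1 hit [-]
4: W B1 → L1 hit [D]
5: W B10 → L2 miss [D]
6: W B7 → L3 miss [D]
7: W B4 → L0 miss [D]
8: W B11 → L3 miss wb→B7 [D]
9: R B11 → L3 hit [D]
10: R B2 → L2 miss wb→B10 [-]
11: R B2 → L2 hit [-]
12: W B2 → L2 hit [D]
13: R B2 → L2 hit [D]
14: W B2 → L2 hit [D]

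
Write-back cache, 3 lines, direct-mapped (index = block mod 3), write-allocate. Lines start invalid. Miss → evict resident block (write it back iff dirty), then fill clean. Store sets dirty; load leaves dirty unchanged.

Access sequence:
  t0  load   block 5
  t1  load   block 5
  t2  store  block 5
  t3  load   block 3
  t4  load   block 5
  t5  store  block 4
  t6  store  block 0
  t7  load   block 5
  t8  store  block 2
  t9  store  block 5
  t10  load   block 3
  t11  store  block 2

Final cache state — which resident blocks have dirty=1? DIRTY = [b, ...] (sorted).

DIRTY = [2, 4]

  0 | R B5 → L2 miss [-]
  1 | R B5 → L2 hit [-]
  2 | W B5 → L2 hit [D]
  3 | R B3 → L0 miss [-]
  4 | R B5 → L2 hit [D]
  5 | W B4 → L1 miss [D]
  6 | W B0 → L0 miss [D]
  7 | R B5 → L2 hit [D]
  8 | W B2 → L2 miss wb→B5 [D]
  9 | W B5 → L2 miss wb→B2 [D]
  10 | R B3 → L0 miss wb→B0 [-]
  11 | W B2 → L2 miss wb→B5 [D]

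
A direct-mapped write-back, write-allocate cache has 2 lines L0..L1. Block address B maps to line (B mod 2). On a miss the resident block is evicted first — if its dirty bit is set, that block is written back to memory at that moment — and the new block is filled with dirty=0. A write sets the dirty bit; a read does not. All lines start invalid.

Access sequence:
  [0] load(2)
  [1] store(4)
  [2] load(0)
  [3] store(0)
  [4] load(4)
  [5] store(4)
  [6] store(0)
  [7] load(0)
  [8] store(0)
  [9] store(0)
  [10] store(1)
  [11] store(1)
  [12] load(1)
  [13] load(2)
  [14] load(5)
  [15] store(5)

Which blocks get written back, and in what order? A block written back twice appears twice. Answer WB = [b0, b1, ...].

0: R B2 -> L0 miss  d=-]
1: W B4 -> L0 miss  d=D]
2: R B0 -> L0 miss wb->B4  d=-]
3: W B0 -> L0 hit  d=D]
4: R B4 -> L0 miss wb->B0  d=-]
5: W B4 -> L0 hit  d=D]
6: W B0 -> L0 miss wb->B4  d=D]
7: R B0 -> L0 hit  d=D]
8: W B0 -> L0 hit  d=D]
9: W B0 -> L0 hit  d=D]
10: W B1 -> L1 miss  d=D]
11: W B1 -> L1 hit  d=D]
12: R B1 -> L1 hit  d=D]
13: R B2 -> L0 miss wb->B0  d=-]
14: R B5 -> L1 miss wb->B1  d=-]
15: W B5 -> L1 hit  d=D]

WB = [4, 0, 4, 0, 1]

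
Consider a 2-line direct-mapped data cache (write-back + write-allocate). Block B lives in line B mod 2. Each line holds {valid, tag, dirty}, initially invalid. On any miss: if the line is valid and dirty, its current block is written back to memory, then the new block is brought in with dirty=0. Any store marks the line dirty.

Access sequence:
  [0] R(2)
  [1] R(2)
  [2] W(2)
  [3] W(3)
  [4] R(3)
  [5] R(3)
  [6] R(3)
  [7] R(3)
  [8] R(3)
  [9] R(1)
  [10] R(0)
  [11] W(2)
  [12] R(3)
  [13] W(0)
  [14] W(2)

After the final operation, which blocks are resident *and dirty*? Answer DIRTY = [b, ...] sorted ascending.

DIRTY = [2]

0: R B2 → L0 miss [-]
1: R B2 → L0 hit [-]
2: W B2 → L0 hit [D]
3: W B3 → L1 miss [D]
4: R B3 → L1 hit [D]
5: R B3 → L1 hit [D]
6: R B3 → L1 hit [D]
7: R B3 → L1 hit [D]
8: R B3 → L1 hit [D]
9: R B1 → L1 miss wb→B3 [-]
10: R B0 → L0 miss wb→B2 [-]
11: W B2 → L0 miss [D]
12: R B3 → L1 miss [-]
13: W B0 → L0 miss wb→B2 [D]
14: W B2 → L0 miss wb→B0 [D]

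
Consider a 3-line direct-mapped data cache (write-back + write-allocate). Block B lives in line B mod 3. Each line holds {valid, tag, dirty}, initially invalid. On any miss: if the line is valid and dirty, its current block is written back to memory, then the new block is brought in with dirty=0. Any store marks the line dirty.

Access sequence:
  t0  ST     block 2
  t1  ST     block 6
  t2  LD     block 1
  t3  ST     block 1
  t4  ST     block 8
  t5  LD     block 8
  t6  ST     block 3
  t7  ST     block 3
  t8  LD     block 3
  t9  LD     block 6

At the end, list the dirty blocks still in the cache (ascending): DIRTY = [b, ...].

DIRTY = [1, 8]

0: W B2 → L2 miss [D]
1: W B6 → L0 miss [D]
2: R B1 → L1 miss [-]
3: W B1 → L1 hit [D]
4: W B8 → L2 miss wb→B2 [D]
5: R B8 → L2 hit [D]
6: W B3 → L0 miss wb→B6 [D]
7: W B3 → L0 hit [D]
8: R B3 → L0 hit [D]
9: R B6 → L0 miss wb→B3 [-]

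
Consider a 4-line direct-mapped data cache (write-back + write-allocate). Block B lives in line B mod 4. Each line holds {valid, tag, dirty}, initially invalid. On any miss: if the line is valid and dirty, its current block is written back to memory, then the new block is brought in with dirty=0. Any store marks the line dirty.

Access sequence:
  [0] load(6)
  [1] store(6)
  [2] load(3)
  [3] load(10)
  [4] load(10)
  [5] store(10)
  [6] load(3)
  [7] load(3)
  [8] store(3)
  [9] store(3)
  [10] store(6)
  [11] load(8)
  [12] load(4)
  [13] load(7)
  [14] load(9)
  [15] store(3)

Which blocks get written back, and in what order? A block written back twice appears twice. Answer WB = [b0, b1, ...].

  0 | R B6 → L2 miss [-]
  1 | W B6 → L2 hit [D]
  2 | R B3 → L3 miss [-]
  3 | R B10 → L2 miss wb→B6 [-]
  4 | R B10 → L2 hit [-]
  5 | W B10 → L2 hit [D]
  6 | R B3 → L3 hit [-]
  7 | R B3 → L3 hit [-]
  8 | W B3 → L3 hit [D]
  9 | W B3 → L3 hit [D]
  10 | W B6 → L2 miss wb→B10 [D]
  11 | R B8 → L0 miss [-]
  12 | R B4 → L0 miss [-]
  13 | R B7 → L3 miss wb→B3 [-]
  14 | R B9 → L1 miss [-]
  15 | W B3 → L3 miss [D]

WB = [6, 10, 3]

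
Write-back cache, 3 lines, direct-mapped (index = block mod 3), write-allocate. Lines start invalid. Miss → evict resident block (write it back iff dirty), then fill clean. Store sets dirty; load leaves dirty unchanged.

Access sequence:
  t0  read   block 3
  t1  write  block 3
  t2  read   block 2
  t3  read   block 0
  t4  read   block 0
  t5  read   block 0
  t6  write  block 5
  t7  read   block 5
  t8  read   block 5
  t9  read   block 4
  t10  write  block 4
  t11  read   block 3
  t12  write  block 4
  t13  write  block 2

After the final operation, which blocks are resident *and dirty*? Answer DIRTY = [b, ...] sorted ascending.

  0 | R B3 → L0 miss [-]
  1 | W B3 → L0 hit [D]
  2 | R B2 → L2 miss [-]
  3 | R B0 → L0 miss wb→B3 [-]
  4 | R B0 → L0 hit [-]
  5 | R B0 → L0 hit [-]
  6 | W B5 → L2 miss [D]
  7 | R B5 → L2 hit [D]
  8 | R B5 → L2 hit [D]
  9 | R B4 → L1 miss [-]
  10 | W B4 → L1 hit [D]
  11 | R B3 → L0 miss [-]
  12 | W B4 → L1 hit [D]
  13 | W B2 → L2 miss wb→B5 [D]

DIRTY = [2, 4]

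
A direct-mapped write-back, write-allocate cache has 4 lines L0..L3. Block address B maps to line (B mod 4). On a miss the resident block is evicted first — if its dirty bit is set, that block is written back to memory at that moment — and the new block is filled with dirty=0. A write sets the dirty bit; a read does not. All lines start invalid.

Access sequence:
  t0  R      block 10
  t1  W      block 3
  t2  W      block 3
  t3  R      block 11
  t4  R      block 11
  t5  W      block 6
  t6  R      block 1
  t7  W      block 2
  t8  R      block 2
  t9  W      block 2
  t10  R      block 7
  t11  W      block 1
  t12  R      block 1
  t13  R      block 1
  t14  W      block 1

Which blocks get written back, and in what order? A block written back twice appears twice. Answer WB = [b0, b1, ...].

WB = [3, 6]

0: R B10 → L2 miss [-]
1: W B3 → L3 miss [D]
2: W B3 → L3 hit [D]
3: R B11 → L3 miss wb→B3 [-]
4: R B11 → L3 hit [-]
5: W B6 → L2 miss [D]
6: R B1 → L1 miss [-]
7: W B2 → L2 miss wb→B6 [D]
8: R B2 → L2 hit [D]
9: W B2 → L2 hit [D]
10: R B7 → L3 miss [-]
11: W B1 → L1 hit [D]
12: R B1 → L1 hit [D]
13: R B1 → L1 hit [D]
14: W B1 → L1 hit [D]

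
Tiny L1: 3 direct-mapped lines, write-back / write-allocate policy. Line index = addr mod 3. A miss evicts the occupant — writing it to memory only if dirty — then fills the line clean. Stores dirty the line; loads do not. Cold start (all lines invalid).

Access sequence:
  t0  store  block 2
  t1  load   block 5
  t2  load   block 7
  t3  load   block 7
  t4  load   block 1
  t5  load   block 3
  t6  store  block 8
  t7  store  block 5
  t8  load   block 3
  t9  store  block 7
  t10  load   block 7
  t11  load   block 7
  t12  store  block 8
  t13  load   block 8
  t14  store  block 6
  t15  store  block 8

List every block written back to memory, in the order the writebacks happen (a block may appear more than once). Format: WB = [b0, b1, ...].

0: W B2 → L2 miss [D]
1: R B5 → L2 miss wb→B2 [-]
2: R B7 → L1 miss [-]
3: R B7 → L1 hit [-]
4: R B1 → L1 miss [-]
5: R B3 → L0 miss [-]
6: W B8 → L2 miss [D]
7: W B5 → L2 miss wb→B8 [D]
8: R B3 → L0 hit [-]
9: W B7 → L1 miss [D]
10: R B7 → L1 hit [D]
11: R B7 → L1 hit [D]
12: W B8 → L2 miss wb→B5 [D]
13: R B8 → L2 hit [D]
14: W B6 → L0 miss [D]
15: W B8 → L2 hit [D]

WB = [2, 8, 5]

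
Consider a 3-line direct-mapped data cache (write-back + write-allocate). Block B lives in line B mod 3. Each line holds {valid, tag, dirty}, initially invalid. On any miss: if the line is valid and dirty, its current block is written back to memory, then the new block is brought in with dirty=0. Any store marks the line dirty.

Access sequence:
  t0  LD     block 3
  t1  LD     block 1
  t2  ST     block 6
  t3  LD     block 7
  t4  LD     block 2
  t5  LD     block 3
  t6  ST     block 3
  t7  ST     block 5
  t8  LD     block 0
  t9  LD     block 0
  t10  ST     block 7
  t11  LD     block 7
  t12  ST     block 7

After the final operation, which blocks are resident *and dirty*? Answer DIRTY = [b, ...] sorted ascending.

0: R B3 → L0 miss [-]
1: R B1 → L1 miss [-]
2: W B6 → L0 miss [D]
3: R B7 → L1 miss [-]
4: R B2 → L2 miss [-]
5: R B3 → L0 miss wb→B6 [-]
6: W B3 → L0 hit [D]
7: W B5 → L2 miss [D]
8: R B0 → L0 miss wb→B3 [-]
9: R B0 → L0 hit [-]
10: W B7 → L1 hit [D]
11: R B7 → L1 hit [D]
12: W B7 → L1 hit [D]

DIRTY = [5, 7]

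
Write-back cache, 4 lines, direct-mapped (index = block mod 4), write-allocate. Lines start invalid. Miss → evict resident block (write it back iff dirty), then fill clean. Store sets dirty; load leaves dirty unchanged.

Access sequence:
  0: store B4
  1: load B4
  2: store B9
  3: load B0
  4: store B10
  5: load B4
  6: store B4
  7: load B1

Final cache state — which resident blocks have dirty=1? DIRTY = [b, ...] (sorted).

0: W B4 → L0 miss [D]
1: R B4 → L0 hit [D]
2: W B9 → L1 miss [D]
3: R B0 → L0 miss wb→B4 [-]
4: W B10 → L2 miss [D]
5: R B4 → L0 miss [-]
6: W B4 → L0 hit [D]
7: R B1 → L1 miss wb→B9 [-]

DIRTY = [4, 10]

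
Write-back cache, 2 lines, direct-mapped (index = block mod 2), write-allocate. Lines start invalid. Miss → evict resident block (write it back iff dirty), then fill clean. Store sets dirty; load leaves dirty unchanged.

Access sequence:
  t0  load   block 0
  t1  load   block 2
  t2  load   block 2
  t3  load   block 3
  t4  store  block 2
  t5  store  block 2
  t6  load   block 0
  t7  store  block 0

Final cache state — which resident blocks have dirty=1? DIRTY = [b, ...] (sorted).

0: R B0 → L0 miss [-]
1: R B2 → L0 miss [-]
2: R B2 → L0 hit [-]
3: R B3 → L1 miss [-]
4: W B2 → L0 hit [D]
5: W B2 → L0 hit [D]
6: R B0 → L0 miss wb→B2 [-]
7: W B0 → L0 hit [D]

DIRTY = [0]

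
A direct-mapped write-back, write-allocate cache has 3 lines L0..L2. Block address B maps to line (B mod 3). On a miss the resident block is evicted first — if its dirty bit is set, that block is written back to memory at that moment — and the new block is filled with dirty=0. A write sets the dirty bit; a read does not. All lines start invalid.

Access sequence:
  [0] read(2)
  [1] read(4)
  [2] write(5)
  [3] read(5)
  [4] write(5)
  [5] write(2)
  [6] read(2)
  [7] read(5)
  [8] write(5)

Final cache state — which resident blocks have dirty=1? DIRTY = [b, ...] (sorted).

0: R B2 → L2 miss [-]
1: R B4 → L1 miss [-]
2: W B5 → L2 miss [D]
3: R B5 → L2 hit [D]
4: W B5 → L2 hit [D]
5: W B2 → L2 miss wb→B5 [D]
6: R B2 → L2 hit [D]
7: R B5 → L2 miss wb→B2 [-]
8: W B5 → L2 hit [D]

DIRTY = [5]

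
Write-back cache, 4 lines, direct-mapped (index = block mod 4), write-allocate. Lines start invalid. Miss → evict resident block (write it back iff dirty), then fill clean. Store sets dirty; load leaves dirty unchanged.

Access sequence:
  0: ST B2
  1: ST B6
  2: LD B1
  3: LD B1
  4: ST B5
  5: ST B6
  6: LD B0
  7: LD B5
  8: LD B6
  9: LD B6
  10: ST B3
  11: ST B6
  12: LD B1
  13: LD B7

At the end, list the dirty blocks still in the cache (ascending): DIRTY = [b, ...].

DIRTY = [6]

0: W B2 -> L2 miss  d=D]
1: W B6 -> L2 miss wb->B2  d=D]
2: R B1 -> L1 miss  d=-]
3: R B1 -> L1 hit  d=-]
4: W B5 -> L1 miss  d=D]
5: W B6 -> L2 hit  d=D]
6: R B0 -> L0 miss  d=-]
7: R B5 -> L1 hit  d=D]
8: R B6 -> L2 hit  d=D]
9: R B6 -> L2 hit  d=D]
10: W B3 -> L3 miss  d=D]
11: W B6 -> L2 hit  d=D]
12: R B1 -> L1 miss wb->B5  d=-]
13: R B7 -> L3 miss wb->B3  d=-]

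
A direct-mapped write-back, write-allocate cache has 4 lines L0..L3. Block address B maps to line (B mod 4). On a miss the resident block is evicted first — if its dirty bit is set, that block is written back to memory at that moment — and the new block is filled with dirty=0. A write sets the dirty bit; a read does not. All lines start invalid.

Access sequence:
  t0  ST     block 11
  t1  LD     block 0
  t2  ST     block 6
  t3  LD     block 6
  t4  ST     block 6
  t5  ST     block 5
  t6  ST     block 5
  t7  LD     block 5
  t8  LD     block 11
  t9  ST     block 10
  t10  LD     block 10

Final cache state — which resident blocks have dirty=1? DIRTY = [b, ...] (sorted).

  0 | W B11 → L3 miss [D]
  1 | R B0 → L0 miss [-]
  2 | W B6 → L2 miss [D]
  3 | R B6 → L2 hit [D]
  4 | W B6 → L2 hit [D]
  5 | W B5 → L1 miss [D]
  6 | W B5 → L1 hit [D]
  7 | R B5 → L1 hit [D]
  8 | R B11 → L3 hit [D]
  9 | W B10 → L2 miss wb→B6 [D]
  10 | R B10 → L2 hit [D]

DIRTY = [5, 10, 11]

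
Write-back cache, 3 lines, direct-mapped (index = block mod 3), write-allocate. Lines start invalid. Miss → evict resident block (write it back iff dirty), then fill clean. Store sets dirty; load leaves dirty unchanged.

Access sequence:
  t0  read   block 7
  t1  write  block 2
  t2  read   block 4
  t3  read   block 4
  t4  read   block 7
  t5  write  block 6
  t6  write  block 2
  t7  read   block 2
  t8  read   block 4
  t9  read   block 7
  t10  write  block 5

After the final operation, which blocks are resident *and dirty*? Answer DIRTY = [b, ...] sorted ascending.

0: R B7 -> L1 miss  d=-]
1: W B2 -> L2 miss  d=D]
2: R B4 -> L1 miss  d=-]
3: R B4 -> L1 hit  d=-]
4: R B7 -> L1 miss  d=-]
5: W B6 -> L0 miss  d=D]
6: W B2 -> L2 hit  d=D]
7: R B2 -> L2 hit  d=D]
8: R B4 -> L1 miss  d=-]
9: R B7 -> L1 miss  d=-]
10: W B5 -> L2 miss wb->B2  d=D]

DIRTY = [5, 6]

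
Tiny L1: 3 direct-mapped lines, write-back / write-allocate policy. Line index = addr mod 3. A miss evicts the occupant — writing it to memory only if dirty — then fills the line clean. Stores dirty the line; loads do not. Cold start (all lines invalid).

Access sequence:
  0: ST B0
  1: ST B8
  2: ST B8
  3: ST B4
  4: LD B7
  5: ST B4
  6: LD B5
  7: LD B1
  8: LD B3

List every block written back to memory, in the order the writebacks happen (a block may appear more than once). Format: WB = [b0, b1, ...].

0: W B0 -> L0 miss  d=D]
1: W B8 -> L2 miss  d=D]
2: W B8 -> L2 hit  d=D]
3: W B4 -> L1 miss  d=D]
4: R B7 -> L1 miss wb->B4  d=-]
5: W B4 -> L1 miss  d=D]
6: R B5 -> L2 miss wb->B8  d=-]
7: R B1 -> L1 miss wb->B4  d=-]
8: R B3 -> L0 miss wb->B0  d=-]

WB = [4, 8, 4, 0]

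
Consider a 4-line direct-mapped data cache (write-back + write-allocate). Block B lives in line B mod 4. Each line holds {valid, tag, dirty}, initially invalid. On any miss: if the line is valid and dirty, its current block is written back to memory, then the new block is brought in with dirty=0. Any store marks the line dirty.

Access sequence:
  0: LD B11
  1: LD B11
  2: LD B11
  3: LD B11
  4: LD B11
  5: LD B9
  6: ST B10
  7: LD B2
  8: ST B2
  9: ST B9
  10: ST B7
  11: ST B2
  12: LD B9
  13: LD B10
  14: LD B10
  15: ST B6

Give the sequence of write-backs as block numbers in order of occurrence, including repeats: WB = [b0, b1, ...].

WB = [10, 2]

0: R B11 -> L3 miss  d=-]
1: R B11 -> L3 hit  d=-]
2: R B11 -> L3 hit  d=-]
3: R B11 -> L3 hit  d=-]
4: R B11 -> L3 hit  d=-]
5: R B9 -> L1 miss  d=-]
6: W B10 -> L2 miss  d=D]
7: R B2 -> L2 miss wb->B10  d=-]
8: W B2 -> L2 hit  d=D]
9: W B9 -> L1 hit  d=D]
10: W B7 -> L3 miss  d=D]
11: W B2 -> L2 hit  d=D]
12: R B9 -> L1 hit  d=D]
13: R B10 -> L2 miss wb->B2  d=-]
14: R B10 -> L2 hit  d=-]
15: W B6 -> L2 miss  d=D]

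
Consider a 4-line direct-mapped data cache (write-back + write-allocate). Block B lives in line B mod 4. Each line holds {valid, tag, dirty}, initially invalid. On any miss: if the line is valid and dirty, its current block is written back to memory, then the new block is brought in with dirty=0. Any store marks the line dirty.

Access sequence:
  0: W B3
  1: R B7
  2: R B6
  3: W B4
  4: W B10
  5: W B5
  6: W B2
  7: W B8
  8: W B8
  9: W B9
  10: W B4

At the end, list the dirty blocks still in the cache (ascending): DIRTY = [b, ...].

0: W B3 → L3 miss [D]
1: R B7 → L3 miss wb→B3 [-]
2: R B6 → L2 miss [-]
3: W B4 → L0 miss [D]
4: W B10 → L2 miss [D]
5: W B5 → L1 miss [D]
6: W B2 → L2 miss wb→B10 [D]
7: W B8 → L0 miss wb→B4 [D]
8: W B8 → L0 hit [D]
9: W B9 → L1 miss wb→B5 [D]
10: W B4 → L0 miss wb→B8 [D]

DIRTY = [2, 4, 9]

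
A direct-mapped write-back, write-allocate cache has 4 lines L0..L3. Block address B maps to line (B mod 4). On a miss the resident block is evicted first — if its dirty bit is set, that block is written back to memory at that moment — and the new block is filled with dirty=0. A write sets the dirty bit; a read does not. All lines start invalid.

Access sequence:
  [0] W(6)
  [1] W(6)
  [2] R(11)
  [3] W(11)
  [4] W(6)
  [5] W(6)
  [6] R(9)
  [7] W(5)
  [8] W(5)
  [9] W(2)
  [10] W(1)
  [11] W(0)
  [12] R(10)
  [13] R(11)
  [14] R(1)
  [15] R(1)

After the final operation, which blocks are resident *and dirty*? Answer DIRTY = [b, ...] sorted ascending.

  0 | W B6 → L2 miss [D]
  1 | W B6 → L2 hit [D]
  2 | R B11 → L3 miss [-]
  3 | W B11 → L3 hit [D]
  4 | W B6 → L2 hit [D]
  5 | W B6 → L2 hit [D]
  6 | R B9 → L1 miss [-]
  7 | W B5 → L1 miss [D]
  8 | W B5 → L1 hit [D]
  9 | W B2 → L2 miss wb→B6 [D]
  10 | W B1 → L1 miss wb→B5 [D]
  11 | W B0 → L0 miss [D]
  12 | R B10 → L2 miss wb→B2 [-]
  13 | R B11 → L3 hit [D]
  14 | R B1 → L1 hit [D]
  15 | R B1 → L1 hit [D]

DIRTY = [0, 1, 11]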